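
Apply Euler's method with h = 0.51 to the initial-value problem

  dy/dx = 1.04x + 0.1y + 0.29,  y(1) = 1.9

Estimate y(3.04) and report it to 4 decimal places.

Euler: y_{n+1} = y_n + h·f(x_n, y_n).
x=1.000000, y=1.900000: f=1.520000 → y ← 1.900000 + 0.51·1.520000 = 2.675200
x=1.510000, y=2.675200: f=2.127920 → y ← 2.675200 + 0.51·2.127920 = 3.760439
x=2.020000, y=3.760439: f=2.766844 → y ← 3.760439 + 0.51·2.766844 = 5.171530
x=2.530000, y=5.171530: f=3.438353 → y ← 5.171530 + 0.51·3.438353 = 6.925090
y(3.04) ≈ 6.9251

6.9251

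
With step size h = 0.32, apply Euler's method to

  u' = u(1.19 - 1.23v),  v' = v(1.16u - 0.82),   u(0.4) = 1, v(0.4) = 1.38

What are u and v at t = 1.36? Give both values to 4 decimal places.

0.4886, 1.5718

Euler on (u,v): u_{n+1} = u_n + h·u', v_{n+1} = v_n + h·v'.
0.400000: (1.000000, 1.380000); f=(-0.507400, 0.469200) → (0.837632, 1.530144)
0.720000: (0.837632, 1.530144); f=(-0.579706, 0.232051) → (0.652126, 1.604400)
1.040000: (0.652126, 1.604400); f=(-0.510884, -0.101934) → (0.488643, 1.571782)
(u(1.36), v(1.36)) ≈ (0.4886, 1.5718)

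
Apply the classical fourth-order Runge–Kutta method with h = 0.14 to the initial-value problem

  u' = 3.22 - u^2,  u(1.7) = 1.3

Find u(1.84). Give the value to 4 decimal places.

1.4780

RK4: k1 = f(x_n, u_n); k2 = f(x_n + h/2, u_n + (h/2)·k1); k3 = f(x_n + h/2, u_n + (h/2)·k2); k4 = f(x_n + h, u_n + h·k3); u_{n+1} = u_n + (h/6)·(k1 + 2k2 + 2k3 + k4).
x=1.700000, u=1.300000:
  k1 = f(1.700000, 1.300000) = 1.530000
  k2 = f(1.770000, 1.407100) = 1.240070
  k3 = f(1.770000, 1.386805) = 1.296772
  k4 = f(1.840000, 1.481548) = 1.025015
  u ← 1.300000 + (0.14/6)·(k1 + 2k2 + 2k3 + k4) = 1.478003
u(1.84) ≈ 1.4780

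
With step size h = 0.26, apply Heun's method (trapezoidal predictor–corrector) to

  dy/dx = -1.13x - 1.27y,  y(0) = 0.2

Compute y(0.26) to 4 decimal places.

Heun: k1 = f(x_n, y_n); k2 = f(x_n + h, y_n + h·k1); y_{n+1} = y_n + (h/2)·(k1 + k2).
x=0.000000, y=0.200000:
  k1 = f(0.000000, 0.200000) = -0.254000
  k2 = f(0.260000, 0.133960) = -0.463929
  y ← 0.200000 + (0.26/2)·(-0.254000 + (-0.463929)) = 0.106669
y(0.26) ≈ 0.1067

0.1067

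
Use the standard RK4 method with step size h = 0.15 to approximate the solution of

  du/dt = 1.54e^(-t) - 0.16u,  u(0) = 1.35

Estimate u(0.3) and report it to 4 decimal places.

RK4: k1 = f(t_n, u_n); k2 = f(t_n + h/2, u_n + (h/2)·k1); k3 = f(t_n + h/2, u_n + (h/2)·k2); k4 = f(t_n + h, u_n + h·k3); u_{n+1} = u_n + (h/6)·(k1 + 2k2 + 2k3 + k4).
t=0.000000, u=1.350000:
  k1 = f(0.000000, 1.350000) = 1.324000
  k2 = f(0.075000, 1.449300) = 1.196837
  k3 = f(0.075000, 1.439763) = 1.198363
  k4 = f(0.150000, 1.529754) = 1.080730
  u ← 1.350000 + (0.15/6)·(k1 + 2k2 + 2k3 + k4) = 1.529878
t=0.150000, u=1.529878:
  k1 = f(0.150000, 1.529878) = 1.080710
  k2 = f(0.225000, 1.610931) = 0.971966
  k3 = f(0.225000, 1.602776) = 0.973271
  k4 = f(0.300000, 1.675869) = 0.872721
  u ← 1.529878 + (0.15/6)·(k1 + 2k2 + 2k3 + k4) = 1.675976
u(0.3) ≈ 1.6760

1.6760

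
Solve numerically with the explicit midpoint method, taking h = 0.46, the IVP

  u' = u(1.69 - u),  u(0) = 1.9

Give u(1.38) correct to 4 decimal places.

1.7209

Midpoint: k1 = f(s_n, u_n); k2 = f(s_n + h/2, u_n + (h/2)·k1); u_{n+1} = u_n + h·k2.
s=0.000000, u=1.900000:
  k1 = f(0.000000, 1.900000) = -0.399000
  k2 = f(0.230000, 1.808230) = -0.213787
  u ← 1.900000 + 0.46·(-0.213787) = 1.801658
s=0.460000, u=1.801658:
  k1 = f(0.460000, 1.801658) = -0.201169
  k2 = f(0.690000, 1.755389) = -0.114783
  u ← 1.801658 + 0.46·(-0.114783) = 1.748858
s=0.920000, u=1.748858:
  k1 = f(0.920000, 1.748858) = -0.102934
  k2 = f(1.150000, 1.725183) = -0.060697
  u ← 1.748858 + 0.46·(-0.060697) = 1.720937
u(1.38) ≈ 1.7209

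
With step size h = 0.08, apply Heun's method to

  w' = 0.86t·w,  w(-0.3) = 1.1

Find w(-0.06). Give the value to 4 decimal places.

1.0599

Heun: k1 = f(t_n, w_n); k2 = f(t_n + h, w_n + h·k1); w_{n+1} = w_n + (h/2)·(k1 + k2).
t=-0.300000, w=1.100000:
  k1 = f(-0.300000, 1.100000) = -0.283800
  k2 = f(-0.220000, 1.077296) = -0.203824
  w ← 1.100000 + (0.08/2)·(-0.283800 + (-0.203824)) = 1.080495
t=-0.220000, w=1.080495:
  k1 = f(-0.220000, 1.080495) = -0.204430
  k2 = f(-0.140000, 1.064141) = -0.128123
  w ← 1.080495 + (0.08/2)·(-0.204430 + (-0.128123)) = 1.067193
t=-0.140000, w=1.067193:
  k1 = f(-0.140000, 1.067193) = -0.128490
  k2 = f(-0.060000, 1.056914) = -0.054537
  w ← 1.067193 + (0.08/2)·(-0.128490 + (-0.054537)) = 1.059872
w(-0.06) ≈ 1.0599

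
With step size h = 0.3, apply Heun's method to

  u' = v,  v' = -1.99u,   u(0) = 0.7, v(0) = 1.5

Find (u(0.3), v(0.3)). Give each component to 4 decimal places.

Heun on (u,v): k1 = f(t_n, state_n); k2 = f(t_n + h, state_n + h·k1); state_{n+1} = state_n + (h/2)·(k1 + k2).
0.000000: (0.700000, 1.500000)
  k1 = (1.500000, -1.393000)
  predictor → (1.150000, 1.082100)
  k2 = (1.082100, -2.288500)
  → (1.087315, 0.947775)
(u(0.3), v(0.3)) ≈ (1.0873, 0.9478)

1.0873, 0.9478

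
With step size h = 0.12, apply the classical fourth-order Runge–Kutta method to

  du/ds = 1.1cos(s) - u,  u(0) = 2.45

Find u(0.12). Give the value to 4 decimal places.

2.2970

RK4: k1 = f(s_n, u_n); k2 = f(s_n + h/2, u_n + (h/2)·k1); k3 = f(s_n + h/2, u_n + (h/2)·k2); k4 = f(s_n + h, u_n + h·k3); u_{n+1} = u_n + (h/6)·(k1 + 2k2 + 2k3 + k4).
s=0.000000, u=2.450000:
  k1 = f(0.000000, 2.450000) = -1.350000
  k2 = f(0.060000, 2.369000) = -1.270979
  k3 = f(0.060000, 2.373741) = -1.275721
  k4 = f(0.120000, 2.296914) = -1.204824
  u ← 2.450000 + (0.12/6)·(k1 + 2k2 + 2k3 + k4) = 2.297036
u(0.12) ≈ 2.2970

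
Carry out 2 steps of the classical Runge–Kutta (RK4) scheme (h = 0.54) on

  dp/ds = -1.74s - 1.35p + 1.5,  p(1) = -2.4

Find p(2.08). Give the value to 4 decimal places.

RK4: k1 = f(s_n, p_n); k2 = f(s_n + h/2, p_n + (h/2)·k1); k3 = f(s_n + h/2, p_n + (h/2)·k2); k4 = f(s_n + h, p_n + h·k3); p_{n+1} = p_n + (h/6)·(k1 + 2k2 + 2k3 + k4).
s=1.000000, p=-2.400000:
  k1 = f(1.000000, -2.400000) = 3.000000
  k2 = f(1.270000, -1.590000) = 1.436700
  k3 = f(1.270000, -2.012091) = 2.006523
  k4 = f(1.540000, -1.316478) = 0.597645
  p ← -2.400000 + (0.54/6)·(k1 + 2k2 + 2k3 + k4) = -1.456432
s=1.540000, p=-1.456432:
  k1 = f(1.540000, -1.456432) = 0.786583
  k2 = f(1.810000, -1.244054) = 0.030073
  k3 = f(1.810000, -1.448312) = 0.305821
  k4 = f(2.080000, -1.291288) = -0.375961
  p ← -1.456432 + (0.54/6)·(k1 + 2k2 + 2k3 + k4) = -1.359015
p(2.08) ≈ -1.3590

-1.3590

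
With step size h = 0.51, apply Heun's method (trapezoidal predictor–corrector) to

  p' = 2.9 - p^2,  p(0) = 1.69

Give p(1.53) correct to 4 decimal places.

Heun: k1 = f(x_n, p_n); k2 = f(x_n + h, p_n + h·k1); p_{n+1} = p_n + (h/2)·(k1 + k2).
x=0.000000, p=1.690000:
  k1 = f(0.000000, 1.690000) = 0.043900
  k2 = f(0.510000, 1.712389) = -0.032276
  p ← 1.690000 + (0.51/2)·(0.043900 + (-0.032276)) = 1.692964
x=0.510000, p=1.692964:
  k1 = f(0.510000, 1.692964) = 0.033873
  k2 = f(1.020000, 1.710239) = -0.024918
  p ← 1.692964 + (0.51/2)·(0.033873 + (-0.024918)) = 1.695248
x=1.020000, p=1.695248:
  k1 = f(1.020000, 1.695248) = 0.026136
  k2 = f(1.530000, 1.708577) = -0.019235
  p ← 1.695248 + (0.51/2)·(0.026136 + (-0.019235)) = 1.697007
p(1.53) ≈ 1.6970

1.6970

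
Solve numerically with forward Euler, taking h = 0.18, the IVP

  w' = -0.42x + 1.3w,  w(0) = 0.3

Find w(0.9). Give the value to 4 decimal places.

0.6866

Euler: w_{n+1} = w_n + h·f(x_n, w_n).
x=0.000000, w=0.300000: f=0.390000 → w ← 0.300000 + 0.18·0.390000 = 0.370200
x=0.180000, w=0.370200: f=0.405660 → w ← 0.370200 + 0.18·0.405660 = 0.443219
x=0.360000, w=0.443219: f=0.424984 → w ← 0.443219 + 0.18·0.424984 = 0.519716
x=0.540000, w=0.519716: f=0.448831 → w ← 0.519716 + 0.18·0.448831 = 0.600506
x=0.720000, w=0.600506: f=0.478257 → w ← 0.600506 + 0.18·0.478257 = 0.686592
w(0.9) ≈ 0.6866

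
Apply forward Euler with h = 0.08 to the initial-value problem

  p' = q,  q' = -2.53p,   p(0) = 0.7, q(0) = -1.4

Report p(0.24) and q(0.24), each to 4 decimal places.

0.3318, -1.7547

Euler on (p,q): p_{n+1} = p_n + h·p', q_{n+1} = q_n + h·q'.
0.000000: (0.700000, -1.400000); f=(-1.400000, -1.771000) → (0.588000, -1.541680)
0.080000: (0.588000, -1.541680); f=(-1.541680, -1.487640) → (0.464666, -1.660691)
0.160000: (0.464666, -1.660691); f=(-1.660691, -1.175604) → (0.331810, -1.754740)
(p(0.24), q(0.24)) ≈ (0.3318, -1.7547)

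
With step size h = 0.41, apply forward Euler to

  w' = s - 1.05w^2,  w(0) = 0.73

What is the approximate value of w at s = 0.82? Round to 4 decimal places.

0.5608

Euler: w_{n+1} = w_n + h·f(s_n, w_n).
s=0.000000, w=0.730000: f=-0.559545 → w ← 0.730000 + 0.41·(-0.559545) = 0.500587
s=0.410000, w=0.500587: f=0.146884 → w ← 0.500587 + 0.41·0.146884 = 0.560809
w(0.82) ≈ 0.5608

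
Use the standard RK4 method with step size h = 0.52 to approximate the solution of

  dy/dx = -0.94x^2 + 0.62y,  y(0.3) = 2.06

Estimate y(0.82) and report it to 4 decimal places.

RK4: k1 = f(x_n, y_n); k2 = f(x_n + h/2, y_n + (h/2)·k1); k3 = f(x_n + h/2, y_n + (h/2)·k2); k4 = f(x_n + h, y_n + h·k3); y_{n+1} = y_n + (h/6)·(k1 + 2k2 + 2k3 + k4).
x=0.300000, y=2.060000:
  k1 = f(0.300000, 2.060000) = 1.192600
  k2 = f(0.560000, 2.370076) = 1.174663
  k3 = f(0.560000, 2.365412) = 1.171772
  k4 = f(0.820000, 2.669321) = 1.022923
  y ← 2.060000 + (0.52/6)·(k1 + 2k2 + 2k3 + k4) = 2.658727
y(0.82) ≈ 2.6587

2.6587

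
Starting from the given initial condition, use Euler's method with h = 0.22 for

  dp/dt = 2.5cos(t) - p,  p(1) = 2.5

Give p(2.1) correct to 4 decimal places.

Euler: p_{n+1} = p_n + h·f(t_n, p_n).
t=1.000000, p=2.500000: f=-1.149244 → p ← 2.500000 + 0.22·(-1.149244) = 2.247166
t=1.220000, p=2.247166: f=-1.388052 → p ← 2.247166 + 0.22·(-1.388052) = 1.941795
t=1.440000, p=1.941795: f=-1.615736 → p ← 1.941795 + 0.22·(-1.615736) = 1.586333
t=1.660000, p=1.586333: f=-1.809047 → p ← 1.586333 + 0.22·(-1.809047) = 1.188343
t=1.880000, p=1.188343: f=-1.949093 → p ← 1.188343 + 0.22·(-1.949093) = 0.759542
p(2.1) ≈ 0.7595

0.7595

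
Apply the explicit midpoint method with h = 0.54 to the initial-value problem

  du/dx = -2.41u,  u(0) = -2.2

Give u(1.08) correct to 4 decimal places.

-0.6545

Midpoint: k1 = f(x_n, u_n); k2 = f(x_n + h/2, u_n + (h/2)·k1); u_{n+1} = u_n + h·k2.
x=0.000000, u=-2.200000:
  k1 = f(0.000000, -2.200000) = 5.302000
  k2 = f(0.270000, -0.768460) = 1.851989
  u ← -2.200000 + 0.54·1.851989 = -1.199926
x=0.540000, u=-1.199926:
  k1 = f(0.540000, -1.199926) = 2.891822
  k2 = f(0.810000, -0.419134) = 1.010113
  u ← -1.199926 + 0.54·1.010113 = -0.654465
u(1.08) ≈ -0.6545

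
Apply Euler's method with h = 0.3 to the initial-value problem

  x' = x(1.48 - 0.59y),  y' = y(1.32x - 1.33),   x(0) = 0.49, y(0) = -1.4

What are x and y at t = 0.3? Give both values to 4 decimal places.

0.8290, -1.1131

Euler on (x,y): x_{n+1} = x_n + h·x', y_{n+1} = y_n + h·y'.
0.000000: (0.490000, -1.400000); f=(1.129940, 0.956480) → (0.828982, -1.113056)
(x(0.3), y(0.3)) ≈ (0.8290, -1.1131)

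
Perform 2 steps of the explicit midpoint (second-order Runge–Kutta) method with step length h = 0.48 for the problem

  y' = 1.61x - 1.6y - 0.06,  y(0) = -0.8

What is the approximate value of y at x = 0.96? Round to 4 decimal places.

0.2625

Midpoint: k1 = f(x_n, y_n); k2 = f(x_n + h/2, y_n + (h/2)·k1); y_{n+1} = y_n + h·k2.
x=0.000000, y=-0.800000:
  k1 = f(0.000000, -0.800000) = 1.220000
  k2 = f(0.240000, -0.507200) = 1.137920
  y ← -0.800000 + 0.48·1.137920 = -0.253798
x=0.480000, y=-0.253798:
  k1 = f(0.480000, -0.253798) = 1.118877
  k2 = f(0.720000, 0.014732) = 1.075629
  y ← -0.253798 + 0.48·1.075629 = 0.262503
y(0.96) ≈ 0.2625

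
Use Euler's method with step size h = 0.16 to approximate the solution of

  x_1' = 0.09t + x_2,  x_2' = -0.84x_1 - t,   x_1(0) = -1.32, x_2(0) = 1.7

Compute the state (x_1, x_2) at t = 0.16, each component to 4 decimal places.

Euler on (x_1,x_2): x_1_{n+1} = x_1_n + h·x_1', x_2_{n+1} = x_2_n + h·x_2'.
0.000000: (-1.320000, 1.700000); f=(1.700000, 1.108800) → (-1.048000, 1.877408)
(x_1(0.16), x_2(0.16)) ≈ (-1.0480, 1.8774)

-1.0480, 1.8774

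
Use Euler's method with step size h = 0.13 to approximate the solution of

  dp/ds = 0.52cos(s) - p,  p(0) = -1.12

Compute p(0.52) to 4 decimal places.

-0.4270

Euler: p_{n+1} = p_n + h·f(s_n, p_n).
s=0.000000, p=-1.120000: f=1.640000 → p ← -1.120000 + 0.13·1.640000 = -0.906800
s=0.130000, p=-0.906800: f=1.422412 → p ← -0.906800 + 0.13·1.422412 = -0.721886
s=0.260000, p=-0.721886: f=1.224409 → p ← -0.721886 + 0.13·1.224409 = -0.562713
s=0.390000, p=-0.562713: f=1.043666 → p ← -0.562713 + 0.13·1.043666 = -0.427037
p(0.52) ≈ -0.4270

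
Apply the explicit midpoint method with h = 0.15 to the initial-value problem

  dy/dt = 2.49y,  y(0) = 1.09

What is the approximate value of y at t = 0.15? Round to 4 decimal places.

1.5731

Midpoint: k1 = f(t_n, y_n); k2 = f(t_n + h/2, y_n + (h/2)·k1); y_{n+1} = y_n + h·k2.
t=0.000000, y=1.090000:
  k1 = f(0.000000, 1.090000) = 2.714100
  k2 = f(0.075000, 1.293558) = 3.220958
  y ← 1.090000 + 0.15·3.220958 = 1.573144
y(0.15) ≈ 1.5731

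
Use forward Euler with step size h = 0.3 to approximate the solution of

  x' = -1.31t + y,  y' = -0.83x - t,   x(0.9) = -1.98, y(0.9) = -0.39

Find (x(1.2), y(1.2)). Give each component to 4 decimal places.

-2.4507, -0.1670

Euler on (x,y): x_{n+1} = x_n + h·x', y_{n+1} = y_n + h·y'.
0.900000: (-1.980000, -0.390000); f=(-1.569000, 0.743400) → (-2.450700, -0.166980)
(x(1.2), y(1.2)) ≈ (-2.4507, -0.1670)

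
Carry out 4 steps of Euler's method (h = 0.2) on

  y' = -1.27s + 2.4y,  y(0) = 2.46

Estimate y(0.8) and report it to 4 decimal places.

Euler: y_{n+1} = y_n + h·f(s_n, y_n).
s=0.000000, y=2.460000: f=5.904000 → y ← 2.460000 + 0.2·5.904000 = 3.640800
s=0.200000, y=3.640800: f=8.483920 → y ← 3.640800 + 0.2·8.483920 = 5.337584
s=0.400000, y=5.337584: f=12.302202 → y ← 5.337584 + 0.2·12.302202 = 7.798024
s=0.600000, y=7.798024: f=17.953258 → y ← 7.798024 + 0.2·17.953258 = 11.388676
y(0.8) ≈ 11.3887

11.3887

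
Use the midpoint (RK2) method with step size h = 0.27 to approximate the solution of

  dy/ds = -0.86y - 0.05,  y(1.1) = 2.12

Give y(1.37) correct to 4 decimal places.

Midpoint: k1 = f(s_n, y_n); k2 = f(s_n + h/2, y_n + (h/2)·k1); y_{n+1} = y_n + h·k2.
s=1.100000, y=2.120000:
  k1 = f(1.100000, 2.120000) = -1.873200
  k2 = f(1.235000, 1.867118) = -1.655721
  y ← 2.120000 + 0.27·(-1.655721) = 1.672955
y(1.37) ≈ 1.6730

1.6730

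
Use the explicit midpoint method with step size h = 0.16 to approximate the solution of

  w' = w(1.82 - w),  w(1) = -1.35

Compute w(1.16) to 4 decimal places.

-2.3011

Midpoint: k1 = f(x_n, w_n); k2 = f(x_n + h/2, w_n + (h/2)·k1); w_{n+1} = w_n + h·k2.
x=1.000000, w=-1.350000:
  k1 = f(1.000000, -1.350000) = -4.279500
  k2 = f(1.080000, -1.692360) = -5.944178
  w ← -1.350000 + 0.16·(-5.944178) = -2.301068
w(1.16) ≈ -2.3011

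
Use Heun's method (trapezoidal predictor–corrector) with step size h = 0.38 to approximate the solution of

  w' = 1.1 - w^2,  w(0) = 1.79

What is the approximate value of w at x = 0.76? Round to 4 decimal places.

1.2331

Heun: k1 = f(x_n, w_n); k2 = f(x_n + h, w_n + h·k1); w_{n+1} = w_n + (h/2)·(k1 + k2).
x=0.000000, w=1.790000:
  k1 = f(0.000000, 1.790000) = -2.104100
  k2 = f(0.380000, 0.990442) = 0.119025
  w ← 1.790000 + (0.38/2)·(-2.104100 + 0.119025) = 1.412836
x=0.380000, w=1.412836:
  k1 = f(0.380000, 1.412836) = -0.896105
  k2 = f(0.760000, 1.072316) = -0.049861
  w ← 1.412836 + (0.38/2)·(-0.896105 + (-0.049861)) = 1.233102
w(0.76) ≈ 1.2331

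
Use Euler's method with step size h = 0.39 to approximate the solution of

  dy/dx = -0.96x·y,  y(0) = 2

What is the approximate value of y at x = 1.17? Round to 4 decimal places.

Euler: y_{n+1} = y_n + h·f(x_n, y_n).
x=0.000000, y=2.000000: f=0.000000 → y ← 2.000000 + 0.39·0.000000 = 2.000000
x=0.390000, y=2.000000: f=-0.748800 → y ← 2.000000 + 0.39·(-0.748800) = 1.707968
x=0.780000, y=1.707968: f=-1.278926 → y ← 1.707968 + 0.39·(-1.278926) = 1.209187
y(1.17) ≈ 1.2092

1.2092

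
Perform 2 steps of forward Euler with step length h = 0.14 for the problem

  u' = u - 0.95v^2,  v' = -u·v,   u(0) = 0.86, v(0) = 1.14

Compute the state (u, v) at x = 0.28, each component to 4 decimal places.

Euler on (u,v): u_{n+1} = u_n + h·u', v_{n+1} = v_n + h·v'.
0.000000: (0.860000, 1.140000); f=(-0.374620, -0.980400) → (0.807553, 1.002744)
0.140000: (0.807553, 1.002744); f=(-0.147668, -0.809769) → (0.786880, 0.889376)
(u(0.28), v(0.28)) ≈ (0.7869, 0.8894)

0.7869, 0.8894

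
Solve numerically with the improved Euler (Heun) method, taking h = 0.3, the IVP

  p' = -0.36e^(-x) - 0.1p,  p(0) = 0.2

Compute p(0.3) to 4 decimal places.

Heun: k1 = f(x_n, p_n); k2 = f(x_n + h, p_n + h·k1); p_{n+1} = p_n + (h/2)·(k1 + k2).
x=0.000000, p=0.200000:
  k1 = f(0.000000, 0.200000) = -0.380000
  k2 = f(0.300000, 0.086000) = -0.275295
  p ← 0.200000 + (0.3/2)·(-0.380000 + (-0.275295)) = 0.101706
p(0.3) ≈ 0.1017

0.1017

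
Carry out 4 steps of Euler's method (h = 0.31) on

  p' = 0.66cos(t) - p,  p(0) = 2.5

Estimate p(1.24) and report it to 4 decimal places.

0.9639

Euler: p_{n+1} = p_n + h·f(t_n, p_n).
t=0.000000, p=2.500000: f=-1.840000 → p ← 2.500000 + 0.31·(-1.840000) = 1.929600
t=0.310000, p=1.929600: f=-1.301060 → p ← 1.929600 + 0.31·(-1.301060) = 1.526271
t=0.620000, p=1.526271: f=-0.989112 → p ← 1.526271 + 0.31·(-0.989112) = 1.219647
t=0.930000, p=1.219647: f=-0.825076 → p ← 1.219647 + 0.31·(-0.825076) = 0.963873
p(1.24) ≈ 0.9639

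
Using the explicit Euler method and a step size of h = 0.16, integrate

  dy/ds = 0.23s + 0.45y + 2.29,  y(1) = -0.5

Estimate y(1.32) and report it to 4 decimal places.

0.2667

Euler: y_{n+1} = y_n + h·f(s_n, y_n).
s=1.000000, y=-0.500000: f=2.295000 → y ← -0.500000 + 0.16·2.295000 = -0.132800
s=1.160000, y=-0.132800: f=2.497040 → y ← -0.132800 + 0.16·2.497040 = 0.266726
y(1.32) ≈ 0.2667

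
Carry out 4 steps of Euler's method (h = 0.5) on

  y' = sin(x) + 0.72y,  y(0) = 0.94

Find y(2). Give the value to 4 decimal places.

Euler: y_{n+1} = y_n + h·f(x_n, y_n).
x=0.000000, y=0.940000: f=0.676800 → y ← 0.940000 + 0.5·0.676800 = 1.278400
x=0.500000, y=1.278400: f=1.399874 → y ← 1.278400 + 0.5·1.399874 = 1.978337
x=1.000000, y=1.978337: f=2.265873 → y ← 1.978337 + 0.5·2.265873 = 3.111273
x=1.500000, y=3.111273: f=3.237612 → y ← 3.111273 + 0.5·3.237612 = 4.730079
y(2) ≈ 4.7301

4.7301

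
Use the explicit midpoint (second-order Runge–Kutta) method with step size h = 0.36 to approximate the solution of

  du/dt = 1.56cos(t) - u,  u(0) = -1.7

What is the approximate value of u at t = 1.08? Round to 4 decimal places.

Midpoint: k1 = f(t_n, u_n); k2 = f(t_n + h/2, u_n + (h/2)·k1); u_{n+1} = u_n + h·k2.
t=0.000000, u=-1.700000:
  k1 = f(0.000000, -1.700000) = 3.260000
  k2 = f(0.180000, -1.113200) = 2.647996
  u ← -1.700000 + 0.36·2.647996 = -0.746721
t=0.360000, u=-0.746721:
  k1 = f(0.360000, -0.746721) = 2.206720
  k2 = f(0.540000, -0.349512) = 1.687537
  u ← -0.746721 + 0.36·1.687537 = -0.139208
t=0.720000, u=-0.139208:
  k1 = f(0.720000, -0.139208) = 1.312025
  k2 = f(0.900000, 0.096957) = 0.872755
  u ← -0.139208 + 0.36·0.872755 = 0.174984
u(1.08) ≈ 0.1750

0.1750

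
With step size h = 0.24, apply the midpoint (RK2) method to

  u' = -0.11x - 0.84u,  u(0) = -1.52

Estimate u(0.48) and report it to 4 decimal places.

Midpoint: k1 = f(x_n, u_n); k2 = f(x_n + h/2, u_n + (h/2)·k1); u_{n+1} = u_n + h·k2.
x=0.000000, u=-1.520000:
  k1 = f(0.000000, -1.520000) = 1.276800
  k2 = f(0.120000, -1.366784) = 1.134899
  u ← -1.520000 + 0.24·1.134899 = -1.247624
x=0.240000, u=-1.247624:
  k1 = f(0.240000, -1.247624) = 1.021604
  k2 = f(0.360000, -1.125032) = 0.905427
  u ← -1.247624 + 0.24·0.905427 = -1.030322
u(0.48) ≈ -1.0303

-1.0303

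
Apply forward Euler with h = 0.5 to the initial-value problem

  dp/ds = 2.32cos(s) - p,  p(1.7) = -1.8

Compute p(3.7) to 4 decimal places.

Euler: p_{n+1} = p_n + h·f(s_n, p_n).
s=1.700000, p=-1.800000: f=1.501081 → p ← -1.800000 + 0.5·1.501081 = -1.049460
s=2.200000, p=-1.049460: f=-0.315863 → p ← -1.049460 + 0.5·(-0.315863) = -1.207391
s=2.700000, p=-1.207391: f=-0.890056 → p ← -1.207391 + 0.5·(-0.890056) = -1.652419
s=3.200000, p=-1.652419: f=-0.663625 → p ← -1.652419 + 0.5·(-0.663625) = -1.984232
p(3.7) ≈ -1.9842

-1.9842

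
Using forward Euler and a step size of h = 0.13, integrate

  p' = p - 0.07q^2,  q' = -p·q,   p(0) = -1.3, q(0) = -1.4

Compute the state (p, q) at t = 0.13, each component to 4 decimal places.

-1.4868, -1.6366

Euler on (p,q): p_{n+1} = p_n + h·p', q_{n+1} = q_n + h·q'.
0.000000: (-1.300000, -1.400000); f=(-1.437200, -1.820000) → (-1.486836, -1.636600)
(p(0.13), q(0.13)) ≈ (-1.4868, -1.6366)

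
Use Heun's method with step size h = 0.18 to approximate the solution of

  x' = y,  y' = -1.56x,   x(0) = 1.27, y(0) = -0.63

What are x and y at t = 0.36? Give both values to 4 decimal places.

0.9214, -1.2619

Heun on (x,y): k1 = f(t_n, state_n); k2 = f(t_n + h, state_n + h·k1); state_{n+1} = state_n + (h/2)·(k1 + k2).
0.000000: (1.270000, -0.630000)
  k1 = (-0.630000, -1.981200)
  predictor → (1.156600, -0.986616)
  k2 = (-0.986616, -1.804296)
  → (1.124505, -0.970695)
0.180000: (1.124505, -0.970695)
  k1 = (-0.970695, -1.754227)
  predictor → (0.949780, -1.286456)
  k2 = (-1.286456, -1.481656)
  → (0.921361, -1.261924)
(x(0.36), y(0.36)) ≈ (0.9214, -1.2619)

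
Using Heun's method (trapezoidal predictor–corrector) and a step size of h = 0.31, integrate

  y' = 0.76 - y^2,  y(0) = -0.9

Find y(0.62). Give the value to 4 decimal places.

Heun: k1 = f(t_n, y_n); k2 = f(t_n + h, y_n + h·k1); y_{n+1} = y_n + (h/2)·(k1 + k2).
t=0.000000, y=-0.900000:
  k1 = f(0.000000, -0.900000) = -0.050000
  k2 = f(0.310000, -0.915500) = -0.078140
  y ← -0.900000 + (0.31/2)·(-0.050000 + (-0.078140)) = -0.919862
t=0.310000, y=-0.919862:
  k1 = f(0.310000, -0.919862) = -0.086146
  k2 = f(0.620000, -0.946567) = -0.135989
  y ← -0.919862 + (0.31/2)·(-0.086146 + (-0.135989)) = -0.954293
y(0.62) ≈ -0.9543

-0.9543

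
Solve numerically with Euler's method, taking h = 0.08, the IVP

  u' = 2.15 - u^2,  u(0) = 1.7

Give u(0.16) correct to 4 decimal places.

1.5974

Euler: u_{n+1} = u_n + h·f(x_n, u_n).
x=0.000000, u=1.700000: f=-0.740000 → u ← 1.700000 + 0.08·(-0.740000) = 1.640800
x=0.080000, u=1.640800: f=-0.542225 → u ← 1.640800 + 0.08·(-0.542225) = 1.597422
u(0.16) ≈ 1.5974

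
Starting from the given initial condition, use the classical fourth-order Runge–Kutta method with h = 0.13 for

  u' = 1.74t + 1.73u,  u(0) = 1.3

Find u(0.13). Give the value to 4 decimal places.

1.6437

RK4: k1 = f(t_n, u_n); k2 = f(t_n + h/2, u_n + (h/2)·k1); k3 = f(t_n + h/2, u_n + (h/2)·k2); k4 = f(t_n + h, u_n + h·k3); u_{n+1} = u_n + (h/6)·(k1 + 2k2 + 2k3 + k4).
t=0.000000, u=1.300000:
  k1 = f(0.000000, 1.300000) = 2.249000
  k2 = f(0.065000, 1.446185) = 2.615000
  k3 = f(0.065000, 1.469975) = 2.656157
  k4 = f(0.130000, 1.645300) = 3.072570
  u ← 1.300000 + (0.13/6)·(k1 + 2k2 + 2k3 + k4) = 1.643717
u(0.13) ≈ 1.6437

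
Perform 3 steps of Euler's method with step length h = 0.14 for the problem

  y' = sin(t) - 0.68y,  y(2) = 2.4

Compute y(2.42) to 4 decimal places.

Euler: y_{n+1} = y_n + h·f(t_n, y_n).
t=2.000000, y=2.400000: f=-0.722703 → y ← 2.400000 + 0.14·(-0.722703) = 2.298822
t=2.140000, y=2.298822: f=-0.720868 → y ← 2.298822 + 0.14·(-0.720868) = 2.197900
t=2.280000, y=2.197900: f=-0.735691 → y ← 2.197900 + 0.14·(-0.735691) = 2.094903
y(2.42) ≈ 2.0949

2.0949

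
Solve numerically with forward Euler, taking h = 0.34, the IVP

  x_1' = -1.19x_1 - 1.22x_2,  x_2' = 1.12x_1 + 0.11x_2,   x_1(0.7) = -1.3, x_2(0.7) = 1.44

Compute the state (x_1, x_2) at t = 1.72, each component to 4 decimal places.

-0.9460, 0.0645

Euler on (x_1,x_2): x_1_{n+1} = x_1_n + h·x_1', x_2_{n+1} = x_2_n + h·x_2'.
0.700000: (-1.300000, 1.440000); f=(-0.209800, -1.297600) → (-1.371332, 0.998816)
1.040000: (-1.371332, 0.998816); f=(0.413330, -1.426022) → (-1.230800, 0.513968)
1.380000: (-1.230800, 0.513968); f=(0.837610, -1.321959) → (-0.946012, 0.064502)
(x_1(1.72), x_2(1.72)) ≈ (-0.9460, 0.0645)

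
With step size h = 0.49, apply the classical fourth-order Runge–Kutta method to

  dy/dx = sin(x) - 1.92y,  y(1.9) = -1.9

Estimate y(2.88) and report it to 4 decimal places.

-0.0579

RK4: k1 = f(x_n, y_n); k2 = f(x_n + h/2, y_n + (h/2)·k1); k3 = f(x_n + h/2, y_n + (h/2)·k2); k4 = f(x_n + h, y_n + h·k3); y_{n+1} = y_n + (h/6)·(k1 + 2k2 + 2k3 + k4).
x=1.900000, y=-1.900000:
  k1 = f(1.900000, -1.900000) = 4.594300
  k2 = f(2.145000, -0.774396) = 2.326466
  k3 = f(2.145000, -1.330016) = 3.393255
  k4 = f(2.390000, -0.237305) = 1.138429
  y ← -1.900000 + (0.49/6)·(k1 + 2k2 + 2k3 + k4) = -0.497606
x=2.390000, y=-0.497606:
  k1 = f(2.390000, -0.497606) = 1.638207
  k2 = f(2.635000, -0.096245) = 0.669992
  k3 = f(2.635000, -0.333458) = 1.125440
  k4 = f(2.880000, 0.053860) = 0.155209
  y ← -0.497606 + (0.49/6)·(k1 + 2k2 + 2k3 + k4) = -0.057890
y(2.88) ≈ -0.0579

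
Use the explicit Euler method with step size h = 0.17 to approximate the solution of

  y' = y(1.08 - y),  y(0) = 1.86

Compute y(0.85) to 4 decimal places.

1.2535

Euler: y_{n+1} = y_n + h·f(x_n, y_n).
x=0.000000, y=1.860000: f=-1.450800 → y ← 1.860000 + 0.17·(-1.450800) = 1.613364
x=0.170000, y=1.613364: f=-0.860510 → y ← 1.613364 + 0.17·(-0.860510) = 1.467077
x=0.340000, y=1.467077: f=-0.567872 → y ← 1.467077 + 0.17·(-0.567872) = 1.370539
x=0.510000, y=1.370539: f=-0.398195 → y ← 1.370539 + 0.17·(-0.398195) = 1.302846
x=0.680000, y=1.302846: f=-0.290334 → y ← 1.302846 + 0.17·(-0.290334) = 1.253489
y(0.85) ≈ 1.2535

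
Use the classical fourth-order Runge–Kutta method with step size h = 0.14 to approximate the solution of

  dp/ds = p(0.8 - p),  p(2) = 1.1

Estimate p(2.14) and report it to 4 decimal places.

1.0580

RK4: k1 = f(s_n, p_n); k2 = f(s_n + h/2, p_n + (h/2)·k1); k3 = f(s_n + h/2, p_n + (h/2)·k2); k4 = f(s_n + h, p_n + h·k3); p_{n+1} = p_n + (h/6)·(k1 + 2k2 + 2k3 + k4).
s=2.000000, p=1.100000:
  k1 = f(2.000000, 1.100000) = -0.330000
  k2 = f(2.070000, 1.076900) = -0.298194
  k3 = f(2.070000, 1.079126) = -0.301213
  k4 = f(2.140000, 1.057830) = -0.272741
  p ← 1.100000 + (0.14/6)·(k1 + 2k2 + 2k3 + k4) = 1.057964
p(2.14) ≈ 1.0580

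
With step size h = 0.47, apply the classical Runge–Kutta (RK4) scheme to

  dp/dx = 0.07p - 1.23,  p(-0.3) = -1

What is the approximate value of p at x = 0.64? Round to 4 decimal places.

-2.2631

RK4: k1 = f(x_n, p_n); k2 = f(x_n + h/2, p_n + (h/2)·k1); k3 = f(x_n + h/2, p_n + (h/2)·k2); k4 = f(x_n + h, p_n + h·k3); p_{n+1} = p_n + (h/6)·(k1 + 2k2 + 2k3 + k4).
x=-0.300000, p=-1.000000:
  k1 = f(-0.300000, -1.000000) = -1.300000
  k2 = f(-0.065000, -1.305500) = -1.321385
  k3 = f(-0.065000, -1.310525) = -1.321737
  k4 = f(0.170000, -1.621216) = -1.343485
  p ← -1.000000 + (0.47/6)·(k1 + 2k2 + 2k3 + k4) = -1.621162
x=0.170000, p=-1.621162:
  k1 = f(0.170000, -1.621162) = -1.343481
  k2 = f(0.405000, -1.936880) = -1.365582
  k3 = f(0.405000, -1.942074) = -1.365945
  k4 = f(0.640000, -2.263156) = -1.388421
  p ← -1.621162 + (0.47/6)·(k1 + 2k2 + 2k3 + k4) = -2.263100
p(0.64) ≈ -2.2631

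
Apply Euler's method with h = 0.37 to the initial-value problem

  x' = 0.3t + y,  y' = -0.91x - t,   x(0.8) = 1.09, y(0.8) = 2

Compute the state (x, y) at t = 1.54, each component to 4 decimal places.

2.5434, 0.2580

Euler on (x,y): x_{n+1} = x_n + h·x', y_{n+1} = y_n + h·y'.
0.800000: (1.090000, 2.000000); f=(2.240000, -1.791900) → (1.918800, 1.336997)
1.170000: (1.918800, 1.336997); f=(1.687997, -2.916108) → (2.543359, 0.258037)
(x(1.54), y(1.54)) ≈ (2.5434, 0.2580)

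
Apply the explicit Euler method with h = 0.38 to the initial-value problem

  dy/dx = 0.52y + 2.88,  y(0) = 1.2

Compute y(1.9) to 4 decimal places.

Euler: y_{n+1} = y_n + h·f(x_n, y_n).
x=0.000000, y=1.200000: f=3.504000 → y ← 1.200000 + 0.38·3.504000 = 2.531520
x=0.380000, y=2.531520: f=4.196390 → y ← 2.531520 + 0.38·4.196390 = 4.126148
x=0.760000, y=4.126148: f=5.025597 → y ← 4.126148 + 0.38·5.025597 = 6.035875
x=1.140000, y=6.035875: f=6.018655 → y ← 6.035875 + 0.38·6.018655 = 8.322964
x=1.520000, y=8.322964: f=7.207941 → y ← 8.322964 + 0.38·7.207941 = 11.061982
y(1.9) ≈ 11.0620

11.0620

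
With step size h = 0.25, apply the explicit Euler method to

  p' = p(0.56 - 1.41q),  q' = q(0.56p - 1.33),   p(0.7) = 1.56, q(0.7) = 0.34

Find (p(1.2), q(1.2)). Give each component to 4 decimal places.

1.6453, 0.2682

Euler on (p,q): p_{n+1} = p_n + h·p', q_{n+1} = q_n + h·q'.
0.700000: (1.560000, 0.340000); f=(0.125736, -0.155176) → (1.591434, 0.301206)
0.950000: (1.591434, 0.301206); f=(0.215320, -0.132168) → (1.645264, 0.268164)
(p(1.2), q(1.2)) ≈ (1.6453, 0.2682)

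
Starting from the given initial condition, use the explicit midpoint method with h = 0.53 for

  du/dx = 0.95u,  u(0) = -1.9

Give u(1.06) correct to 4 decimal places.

Midpoint: k1 = f(x_n, u_n); k2 = f(x_n + h/2, u_n + (h/2)·k1); u_{n+1} = u_n + h·k2.
x=0.000000, u=-1.900000:
  k1 = f(0.000000, -1.900000) = -1.805000
  k2 = f(0.265000, -2.378325) = -2.259409
  u ← -1.900000 + 0.53·(-2.259409) = -3.097487
x=0.530000, u=-3.097487:
  k1 = f(0.530000, -3.097487) = -2.942612
  k2 = f(0.795000, -3.877279) = -3.683415
  u ← -3.097487 + 0.53·(-3.683415) = -5.049697
u(1.06) ≈ -5.0497

-5.0497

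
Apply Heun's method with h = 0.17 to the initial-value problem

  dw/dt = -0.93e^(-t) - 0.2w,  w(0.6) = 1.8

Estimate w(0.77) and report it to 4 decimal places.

Heun: k1 = f(t_n, w_n); k2 = f(t_n + h, w_n + h·k1); w_{n+1} = w_n + (h/2)·(k1 + k2).
t=0.600000, w=1.800000:
  k1 = f(0.600000, 1.800000) = -0.870395
  k2 = f(0.770000, 1.652033) = -0.761009
  w ← 1.800000 + (0.17/2)·(-0.870395 + (-0.761009)) = 1.661331
w(0.77) ≈ 1.6613

1.6613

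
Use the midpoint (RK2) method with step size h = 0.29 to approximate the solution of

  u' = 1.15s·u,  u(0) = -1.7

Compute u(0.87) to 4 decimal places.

Midpoint: k1 = f(s_n, u_n); k2 = f(s_n + h/2, u_n + (h/2)·k1); u_{n+1} = u_n + h·k2.
s=0.000000, u=-1.700000:
  k1 = f(0.000000, -1.700000) = 0.000000
  k2 = f(0.145000, -1.700000) = -0.283475
  u ← -1.700000 + 0.29·(-0.283475) = -1.782208
s=0.290000, u=-1.782208:
  k1 = f(0.290000, -1.782208) = -0.594366
  k2 = f(0.435000, -1.868391) = -0.934663
  u ← -1.782208 + 0.29·(-0.934663) = -2.053260
s=0.580000, u=-2.053260:
  k1 = f(0.580000, -2.053260) = -1.369524
  k2 = f(0.725000, -2.251841) = -1.877472
  u ← -2.053260 + 0.29·(-1.877472) = -2.597727
u(0.87) ≈ -2.5977

-2.5977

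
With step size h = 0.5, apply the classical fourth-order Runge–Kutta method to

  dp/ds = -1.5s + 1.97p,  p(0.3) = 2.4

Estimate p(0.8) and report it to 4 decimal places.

5.7593

RK4: k1 = f(s_n, p_n); k2 = f(s_n + h/2, p_n + (h/2)·k1); k3 = f(s_n + h/2, p_n + (h/2)·k2); k4 = f(s_n + h, p_n + h·k3); p_{n+1} = p_n + (h/6)·(k1 + 2k2 + 2k3 + k4).
s=0.300000, p=2.400000:
  k1 = f(0.300000, 2.400000) = 4.278000
  k2 = f(0.550000, 3.469500) = 6.009915
  k3 = f(0.550000, 3.902479) = 6.862883
  k4 = f(0.800000, 5.831442) = 10.287940
  p ← 2.400000 + (0.5/6)·(k1 + 2k2 + 2k3 + k4) = 5.759295
p(0.8) ≈ 5.7593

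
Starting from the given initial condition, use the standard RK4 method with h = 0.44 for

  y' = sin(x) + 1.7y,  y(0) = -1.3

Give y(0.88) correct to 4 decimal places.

-5.1469

RK4: k1 = f(x_n, y_n); k2 = f(x_n + h/2, y_n + (h/2)·k1); k3 = f(x_n + h/2, y_n + (h/2)·k2); k4 = f(x_n + h, y_n + h·k3); y_{n+1} = y_n + (h/6)·(k1 + 2k2 + 2k3 + k4).
x=0.000000, y=-1.300000:
  k1 = f(0.000000, -1.300000) = -2.210000
  k2 = f(0.220000, -1.786200) = -2.818310
  k3 = f(0.220000, -1.920028) = -3.045818
  k4 = f(0.440000, -2.640160) = -4.062333
  y ← -1.300000 + (0.44/6)·(k1 + 2k2 + 2k3 + k4) = -2.620043
x=0.440000, y=-2.620043:
  k1 = f(0.440000, -2.620043) = -4.028134
  k2 = f(0.660000, -3.506233) = -5.347479
  k3 = f(0.660000, -3.796489) = -5.840914
  k4 = f(0.880000, -5.190045) = -8.052338
  y ← -2.620043 + (0.44/6)·(k1 + 2k2 + 2k3 + k4) = -5.146909
y(0.88) ≈ -5.1469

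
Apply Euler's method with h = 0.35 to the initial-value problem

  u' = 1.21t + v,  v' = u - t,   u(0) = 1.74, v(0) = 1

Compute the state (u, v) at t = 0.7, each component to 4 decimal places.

2.8014, 2.2180

Euler on (u,v): u_{n+1} = u_n + h·u', v_{n+1} = v_n + h·v'.
0.000000: (1.740000, 1.000000); f=(1.000000, 1.740000) → (2.090000, 1.609000)
0.350000: (2.090000, 1.609000); f=(2.032500, 1.740000) → (2.801375, 2.218000)
(u(0.7), v(0.7)) ≈ (2.8014, 2.2180)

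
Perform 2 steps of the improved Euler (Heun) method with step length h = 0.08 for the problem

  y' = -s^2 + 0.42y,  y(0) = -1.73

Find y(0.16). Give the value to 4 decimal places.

Heun: k1 = f(s_n, y_n); k2 = f(s_n + h, y_n + h·k1); y_{n+1} = y_n + (h/2)·(k1 + k2).
s=0.000000, y=-1.730000:
  k1 = f(0.000000, -1.730000) = -0.726600
  k2 = f(0.080000, -1.788128) = -0.757414
  y ← -1.730000 + (0.08/2)·(-0.726600 + (-0.757414)) = -1.789361
s=0.080000, y=-1.789361:
  k1 = f(0.080000, -1.789361) = -0.757931
  k2 = f(0.160000, -1.849995) = -0.802598
  y ← -1.789361 + (0.08/2)·(-0.757931 + (-0.802598)) = -1.851782
y(0.16) ≈ -1.8518

-1.8518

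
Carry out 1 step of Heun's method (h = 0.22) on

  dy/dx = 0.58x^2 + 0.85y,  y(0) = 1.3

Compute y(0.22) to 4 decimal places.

Heun: k1 = f(x_n, y_n); k2 = f(x_n + h, y_n + h·k1); y_{n+1} = y_n + (h/2)·(k1 + k2).
x=0.000000, y=1.300000:
  k1 = f(0.000000, 1.300000) = 1.105000
  k2 = f(0.220000, 1.543100) = 1.339707
  y ← 1.300000 + (0.22/2)·(1.105000 + 1.339707) = 1.568918
y(0.22) ≈ 1.5689

1.5689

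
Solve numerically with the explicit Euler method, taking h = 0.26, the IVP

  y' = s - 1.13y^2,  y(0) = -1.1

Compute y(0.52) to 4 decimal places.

-2.0103

Euler: y_{n+1} = y_n + h·f(s_n, y_n).
s=0.000000, y=-1.100000: f=-1.367300 → y ← -1.100000 + 0.26·(-1.367300) = -1.455498
s=0.260000, y=-1.455498: f=-2.133876 → y ← -1.455498 + 0.26·(-2.133876) = -2.010306
y(0.52) ≈ -2.0103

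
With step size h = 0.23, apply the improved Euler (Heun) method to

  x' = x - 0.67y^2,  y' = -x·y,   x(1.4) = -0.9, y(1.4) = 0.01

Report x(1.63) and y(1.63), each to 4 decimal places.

-1.1308, 0.0126

Heun on (x,y): k1 = f(t_n, state_n); k2 = f(t_n + h, state_n + h·k1); state_{n+1} = state_n + (h/2)·(k1 + k2).
1.400000: (-0.900000, 0.010000)
  k1 = (-0.900067, 0.009000)
  predictor → (-1.107015, 0.012070)
  k2 = (-1.107113, 0.013362)
  → (-1.130826, 0.012572)
(x(1.63), y(1.63)) ≈ (-1.1308, 0.0126)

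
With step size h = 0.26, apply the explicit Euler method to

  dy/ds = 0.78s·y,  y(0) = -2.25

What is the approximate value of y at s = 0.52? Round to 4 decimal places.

Euler: y_{n+1} = y_n + h·f(s_n, y_n).
s=0.000000, y=-2.250000: f=0.000000 → y ← -2.250000 + 0.26·0.000000 = -2.250000
s=0.260000, y=-2.250000: f=-0.456300 → y ← -2.250000 + 0.26·(-0.456300) = -2.368638
y(0.52) ≈ -2.3686

-2.3686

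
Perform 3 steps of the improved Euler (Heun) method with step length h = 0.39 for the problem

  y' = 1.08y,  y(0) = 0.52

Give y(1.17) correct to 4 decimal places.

Heun: k1 = f(s_n, y_n); k2 = f(s_n + h, y_n + h·k1); y_{n+1} = y_n + (h/2)·(k1 + k2).
s=0.000000, y=0.520000:
  k1 = f(0.000000, 0.520000) = 0.561600
  k2 = f(0.390000, 0.739024) = 0.798146
  y ← 0.520000 + (0.39/2)·(0.561600 + 0.798146) = 0.785150
s=0.390000, y=0.785150:
  k1 = f(0.390000, 0.785150) = 0.847962
  k2 = f(0.780000, 1.115856) = 1.205124
  y ← 0.785150 + (0.39/2)·(0.847962 + 1.205124) = 1.185502
s=0.780000, y=1.185502:
  k1 = f(0.780000, 1.185502) = 1.280343
  k2 = f(1.170000, 1.684836) = 1.819623
  y ← 1.185502 + (0.39/2)·(1.280343 + 1.819623) = 1.789996
y(1.17) ≈ 1.7900

1.7900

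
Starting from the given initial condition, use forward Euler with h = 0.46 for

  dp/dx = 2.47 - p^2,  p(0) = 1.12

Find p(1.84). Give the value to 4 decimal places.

Euler: p_{n+1} = p_n + h·f(x_n, p_n).
x=0.000000, p=1.120000: f=1.215600 → p ← 1.120000 + 0.46·1.215600 = 1.679176
x=0.460000, p=1.679176: f=-0.349632 → p ← 1.679176 + 0.46·(-0.349632) = 1.518345
x=0.920000, p=1.518345: f=0.164628 → p ← 1.518345 + 0.46·0.164628 = 1.594074
x=1.380000, p=1.594074: f=-0.071072 → p ← 1.594074 + 0.46·(-0.071072) = 1.561381
p(1.84) ≈ 1.5614

1.5614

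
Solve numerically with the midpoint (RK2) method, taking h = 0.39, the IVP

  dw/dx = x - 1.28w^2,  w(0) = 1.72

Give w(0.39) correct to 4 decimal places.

1.3151

Midpoint: k1 = f(x_n, w_n); k2 = f(x_n + h/2, w_n + (h/2)·k1); w_{n+1} = w_n + h·k2.
x=0.000000, w=1.720000:
  k1 = f(0.000000, 1.720000) = -3.786752
  k2 = f(0.195000, 0.981583) = -1.038288
  w ← 1.720000 + 0.39·(-1.038288) = 1.315068
w(0.39) ≈ 1.3151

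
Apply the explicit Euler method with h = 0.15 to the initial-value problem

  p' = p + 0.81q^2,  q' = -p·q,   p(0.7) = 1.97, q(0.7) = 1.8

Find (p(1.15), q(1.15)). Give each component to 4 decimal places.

3.8120, 0.3903

Euler on (p,q): p_{n+1} = p_n + h·p', q_{n+1} = q_n + h·q'.
0.700000: (1.970000, 1.800000); f=(4.594400, -3.546000) → (2.659160, 1.268100)
0.850000: (2.659160, 1.268100); f=(3.961703, -3.372081) → (3.253415, 0.762288)
1.000000: (3.253415, 0.762288); f=(3.724093, -2.480039) → (3.812029, 0.390282)
(p(1.15), q(1.15)) ≈ (3.8120, 0.3903)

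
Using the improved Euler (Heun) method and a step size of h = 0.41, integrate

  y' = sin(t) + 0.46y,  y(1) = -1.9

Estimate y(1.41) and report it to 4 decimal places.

-1.8847

Heun: k1 = f(t_n, y_n); k2 = f(t_n + h, y_n + h·k1); y_{n+1} = y_n + (h/2)·(k1 + k2).
t=1.000000, y=-1.900000:
  k1 = f(1.000000, -1.900000) = -0.032529
  k2 = f(1.410000, -1.913337) = 0.106965
  y ← -1.900000 + (0.41/2)·(-0.032529 + 0.106965) = -1.884741
y(1.41) ≈ -1.8847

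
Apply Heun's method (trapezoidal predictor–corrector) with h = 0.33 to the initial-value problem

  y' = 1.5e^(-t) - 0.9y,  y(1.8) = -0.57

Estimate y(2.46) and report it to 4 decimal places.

Heun: k1 = f(t_n, y_n); k2 = f(t_n + h, y_n + h·k1); y_{n+1} = y_n + (h/2)·(k1 + k2).
t=1.800000, y=-0.570000:
  k1 = f(1.800000, -0.570000) = 0.760948
  k2 = f(2.130000, -0.318887) = 0.465254
  y ← -0.570000 + (0.33/2)·(0.760948 + 0.465254) = -0.367677
t=2.130000, y=-0.367677:
  k1 = f(2.130000, -0.367677) = 0.509165
  k2 = f(2.460000, -0.199652) = 0.307839
  y ← -0.367677 + (0.33/2)·(0.509165 + 0.307839) = -0.232871
y(2.46) ≈ -0.2329

-0.2329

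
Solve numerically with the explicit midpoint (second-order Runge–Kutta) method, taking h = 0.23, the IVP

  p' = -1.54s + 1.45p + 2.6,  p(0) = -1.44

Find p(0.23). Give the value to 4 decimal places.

Midpoint: k1 = f(s_n, p_n); k2 = f(s_n + h/2, p_n + (h/2)·k1); p_{n+1} = p_n + h·k2.
s=0.000000, p=-1.440000:
  k1 = f(0.000000, -1.440000) = 0.512000
  k2 = f(0.115000, -1.381120) = 0.420276
  p ← -1.440000 + 0.23·0.420276 = -1.343337
p(0.23) ≈ -1.3433

-1.3433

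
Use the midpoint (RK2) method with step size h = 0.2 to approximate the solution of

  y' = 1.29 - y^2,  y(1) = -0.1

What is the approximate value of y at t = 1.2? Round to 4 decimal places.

0.1578

Midpoint: k1 = f(t_n, y_n); k2 = f(t_n + h/2, y_n + (h/2)·k1); y_{n+1} = y_n + h·k2.
t=1.000000, y=-0.100000:
  k1 = f(1.000000, -0.100000) = 1.280000
  k2 = f(1.100000, 0.028000) = 1.289216
  y ← -0.100000 + 0.2·1.289216 = 0.157843
y(1.2) ≈ 0.1578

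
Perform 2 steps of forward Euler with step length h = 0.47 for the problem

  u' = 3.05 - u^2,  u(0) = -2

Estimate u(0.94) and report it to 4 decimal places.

-3.8261

Euler: u_{n+1} = u_n + h·f(s_n, u_n).
s=0.000000, u=-2.000000: f=-0.950000 → u ← -2.000000 + 0.47·(-0.950000) = -2.446500
s=0.470000, u=-2.446500: f=-2.935362 → u ← -2.446500 + 0.47·(-2.935362) = -3.826120
u(0.94) ≈ -3.8261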